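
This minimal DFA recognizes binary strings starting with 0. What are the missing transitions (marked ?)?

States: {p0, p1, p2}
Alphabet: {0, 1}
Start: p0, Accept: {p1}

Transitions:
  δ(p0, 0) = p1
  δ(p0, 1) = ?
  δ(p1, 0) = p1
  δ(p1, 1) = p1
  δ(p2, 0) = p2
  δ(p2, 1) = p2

From the language and accept set, identify what each state tracks — p0: no input read; p1: started with 0; p2: started with 1 (dead).
Each missing δ(q, a) is the state matching the new tracked value after reading a.
δ(p0, 1) = p2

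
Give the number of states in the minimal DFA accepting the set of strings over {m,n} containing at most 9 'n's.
By Myhill–Nerode, count the distinguishable equivalence classes: 11 classes — having seen 0, 1, …, 9, or >9 copies of 'n'; counts 0 through 9 are accepting and >9 is dead.
11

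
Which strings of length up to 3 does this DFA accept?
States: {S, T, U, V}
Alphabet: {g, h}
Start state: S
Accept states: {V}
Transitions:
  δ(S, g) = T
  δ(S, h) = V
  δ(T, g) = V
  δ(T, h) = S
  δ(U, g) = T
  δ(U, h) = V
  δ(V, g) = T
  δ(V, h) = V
h, gg, hh, ggh, ghh, hgg, hhh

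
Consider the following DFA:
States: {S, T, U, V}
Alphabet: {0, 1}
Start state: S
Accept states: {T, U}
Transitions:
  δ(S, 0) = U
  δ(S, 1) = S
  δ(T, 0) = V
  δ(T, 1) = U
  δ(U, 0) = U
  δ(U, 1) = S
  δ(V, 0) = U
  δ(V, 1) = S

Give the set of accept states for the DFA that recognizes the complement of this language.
Complement accept states = All states \ Original accept states
= {S, T, U, V} \ {T, U}
{S, V}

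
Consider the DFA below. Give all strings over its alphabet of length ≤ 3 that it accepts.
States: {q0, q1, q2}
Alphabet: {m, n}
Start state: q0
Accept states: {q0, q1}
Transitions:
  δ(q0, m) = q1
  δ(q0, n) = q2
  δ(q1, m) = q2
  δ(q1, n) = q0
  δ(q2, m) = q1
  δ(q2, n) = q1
ε, m, mn, nm, nn, mmm, mmn, mnm, nmn, nnn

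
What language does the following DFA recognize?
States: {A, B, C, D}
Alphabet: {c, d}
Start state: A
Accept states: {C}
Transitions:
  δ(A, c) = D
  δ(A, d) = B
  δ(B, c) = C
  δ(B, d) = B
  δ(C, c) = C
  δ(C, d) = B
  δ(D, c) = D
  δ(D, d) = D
Testing a few strings:
  'c' → reject
  'cccd' → reject
  'cdc' → reject
  'd' → reject
State roles: A=no input read; B=started with d, last symbol d; C=started with d, last symbol c; D=started with c (dead)
All strings over {c,d} that start with d and end with c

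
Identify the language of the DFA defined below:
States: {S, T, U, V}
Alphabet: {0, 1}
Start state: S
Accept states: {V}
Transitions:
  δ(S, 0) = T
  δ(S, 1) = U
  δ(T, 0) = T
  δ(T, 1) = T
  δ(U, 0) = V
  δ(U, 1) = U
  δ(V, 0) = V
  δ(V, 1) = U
Testing a few strings:
  '1' → reject
  '000' → reject
  '11' → reject
  '1000' → accept
State roles: S=no input read; T=started with 0 (dead); U=started with 1, last symbol 1; V=started with 1, last symbol 0
All binary strings that start with 1 and end with 0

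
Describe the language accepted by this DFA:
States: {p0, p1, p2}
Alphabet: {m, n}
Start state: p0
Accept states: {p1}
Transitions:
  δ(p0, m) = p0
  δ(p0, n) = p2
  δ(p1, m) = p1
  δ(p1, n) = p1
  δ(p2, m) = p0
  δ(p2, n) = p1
Testing a few strings:
  'mnmn' → reject
  'nm' → reject
  'nnnm' → accept
  'mm' → reject
State roles: p0=no progress toward nn; p1=substring nn seen; p2=one trailing n
All strings over {m,n} containing the substring nn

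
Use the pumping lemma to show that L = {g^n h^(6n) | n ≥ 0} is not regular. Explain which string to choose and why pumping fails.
Assume L is regular with pumping length p. Idea: pumping the g-block breaks the 1:6 ratio.
Choose s = g^p h^(6p) (length 7p ≥ p). By the pumping lemma, s = xyz with |xy| ≤ p, |y| > 0, so y = g^k with k ≥ 1. Then xy²z = g^(p+k) h^(6p). For this to be in L we would need 6p = 6(p+k), i.e. 6k = 0, contradicting k ≥ 1. So xy²z ∉ L.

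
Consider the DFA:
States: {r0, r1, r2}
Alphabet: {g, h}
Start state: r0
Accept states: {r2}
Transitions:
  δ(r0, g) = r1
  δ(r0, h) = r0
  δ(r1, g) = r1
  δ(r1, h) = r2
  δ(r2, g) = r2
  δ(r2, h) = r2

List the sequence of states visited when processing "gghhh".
read 'g': r0 → r1
  read 'g': r1 → r1
  read 'h': r1 → r2
  read 'h': r2 → r2
  read 'h': r2 → r2
r0 -> r1 -> r1 -> r2 -> r2 -> r2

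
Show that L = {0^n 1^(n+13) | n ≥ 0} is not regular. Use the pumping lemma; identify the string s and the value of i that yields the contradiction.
Assume L is regular with pumping length p. Idea: pumping the 0-block breaks the fixed offset of 13.
Choose s = 0^p 1^(p+13) ∈ L. By the pumping lemma, s = xyz with |xy| ≤ p, |y| > 0, so y = 0^k with k ≥ 1. Then xy²z = 0^(p+k) 1^(p+13). For this to be in L we would need p+13 = (p+k)+13, i.e. k = 0, contradicting k ≥ 1. So xy²z ∉ L.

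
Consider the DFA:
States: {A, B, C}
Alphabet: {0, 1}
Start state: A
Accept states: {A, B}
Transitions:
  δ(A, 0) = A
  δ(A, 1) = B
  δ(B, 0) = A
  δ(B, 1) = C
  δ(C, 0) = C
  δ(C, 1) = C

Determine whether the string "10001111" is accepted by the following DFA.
Processing string "10001111":
  A --1--> B
  B --0--> A
  A --0--> A
  A --0--> A
  A --1--> B
  B --1--> C
  C --1--> C
  C --1--> C
Final state: C
Accept states: {A, B}
No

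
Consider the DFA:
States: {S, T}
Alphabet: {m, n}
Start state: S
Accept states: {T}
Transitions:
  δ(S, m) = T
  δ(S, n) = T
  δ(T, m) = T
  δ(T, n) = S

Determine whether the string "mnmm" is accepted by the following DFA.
Processing string "mnmm":
  S --m--> T
  T --n--> S
  S --m--> T
  T --m--> T
Final state: T
Accept states: {T}
Yes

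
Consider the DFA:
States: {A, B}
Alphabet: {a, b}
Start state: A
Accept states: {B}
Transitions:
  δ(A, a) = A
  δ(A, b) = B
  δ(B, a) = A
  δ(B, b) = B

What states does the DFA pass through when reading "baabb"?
read 'b': A → B
  read 'a': B → A
  read 'a': A → A
  read 'b': A → B
  read 'b': B → B
A -> B -> A -> A -> B -> B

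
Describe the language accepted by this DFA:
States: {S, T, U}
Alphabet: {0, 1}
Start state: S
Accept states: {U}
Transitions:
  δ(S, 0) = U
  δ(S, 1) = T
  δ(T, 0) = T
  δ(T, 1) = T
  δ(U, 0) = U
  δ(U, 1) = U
Testing a few strings:
  '0' → accept
  '1' → reject
  '110' → reject
  '101' → reject
State roles: S=no input read; T=started with 1 (dead); U=started with 0
All binary strings starting with 0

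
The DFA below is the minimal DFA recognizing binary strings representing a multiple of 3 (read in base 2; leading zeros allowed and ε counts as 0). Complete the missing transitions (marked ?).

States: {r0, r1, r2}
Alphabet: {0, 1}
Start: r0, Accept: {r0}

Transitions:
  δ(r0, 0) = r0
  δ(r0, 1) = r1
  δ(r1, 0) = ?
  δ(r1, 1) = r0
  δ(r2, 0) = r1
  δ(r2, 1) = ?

From the language and accept set, identify what each state tracks — r0: value ≡ 0 (mod 3); r1: value ≡ 1 (mod 3); r2: value ≡ 2 (mod 3).
Each missing δ(q, a) is the state matching the new tracked value after reading a.
δ(r1, 0) = r2; δ(r2, 1) = r2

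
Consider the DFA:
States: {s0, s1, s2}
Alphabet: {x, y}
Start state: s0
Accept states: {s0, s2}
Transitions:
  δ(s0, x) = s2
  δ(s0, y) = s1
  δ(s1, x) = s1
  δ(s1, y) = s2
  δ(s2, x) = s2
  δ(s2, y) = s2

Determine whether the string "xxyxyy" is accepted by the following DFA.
Processing string "xxyxyy":
  s0 --x--> s2
  s2 --x--> s2
  s2 --y--> s2
  s2 --x--> s2
  s2 --y--> s2
  s2 --y--> s2
Final state: s2
Accept states: {s0, s2}
Yes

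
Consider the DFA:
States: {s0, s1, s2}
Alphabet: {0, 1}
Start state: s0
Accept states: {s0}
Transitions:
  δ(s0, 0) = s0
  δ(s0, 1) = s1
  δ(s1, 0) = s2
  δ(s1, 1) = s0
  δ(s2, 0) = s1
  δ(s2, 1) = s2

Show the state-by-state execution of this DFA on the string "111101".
read '1': s0 → s1
  read '1': s1 → s0
  read '1': s0 → s1
  read '1': s1 → s0
  read '0': s0 → s0
  read '1': s0 → s1
s0 -> s1 -> s0 -> s1 -> s0 -> s0 -> s1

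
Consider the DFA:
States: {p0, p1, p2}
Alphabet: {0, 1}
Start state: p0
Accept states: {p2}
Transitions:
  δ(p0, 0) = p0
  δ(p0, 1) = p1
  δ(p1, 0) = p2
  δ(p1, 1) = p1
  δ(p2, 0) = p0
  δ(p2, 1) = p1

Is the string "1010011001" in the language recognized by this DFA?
Processing string "1010011001":
  p0 --1--> p1
  p1 --0--> p2
  p2 --1--> p1
  p1 --0--> p2
  p2 --0--> p0
  p0 --1--> p1
  p1 --1--> p1
  p1 --0--> p2
  p2 --0--> p0
  p0 --1--> p1
Final state: p1
Accept states: {p2}
No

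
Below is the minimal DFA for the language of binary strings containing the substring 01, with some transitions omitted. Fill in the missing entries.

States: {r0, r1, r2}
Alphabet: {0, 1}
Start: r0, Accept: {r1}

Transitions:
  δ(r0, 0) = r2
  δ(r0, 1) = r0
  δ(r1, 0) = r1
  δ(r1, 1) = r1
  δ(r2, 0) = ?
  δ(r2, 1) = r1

From the language and accept set, identify what each state tracks — r0: no 0 seen yet; r1: substring 01 seen; r2: seen a 0, waiting for 1.
Each missing δ(q, a) is the state matching the new tracked value after reading a.
δ(r2, 0) = r2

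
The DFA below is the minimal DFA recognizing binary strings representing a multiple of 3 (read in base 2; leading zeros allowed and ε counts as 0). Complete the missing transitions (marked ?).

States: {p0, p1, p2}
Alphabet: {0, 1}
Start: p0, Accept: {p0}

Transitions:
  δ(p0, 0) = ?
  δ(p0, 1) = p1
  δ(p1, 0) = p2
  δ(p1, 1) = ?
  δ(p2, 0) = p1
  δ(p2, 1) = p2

From the language and accept set, identify what each state tracks — p0: value ≡ 0 (mod 3); p1: value ≡ 1 (mod 3); p2: value ≡ 2 (mod 3).
Each missing δ(q, a) is the state matching the new tracked value after reading a.
δ(p0, 0) = p0; δ(p1, 1) = p0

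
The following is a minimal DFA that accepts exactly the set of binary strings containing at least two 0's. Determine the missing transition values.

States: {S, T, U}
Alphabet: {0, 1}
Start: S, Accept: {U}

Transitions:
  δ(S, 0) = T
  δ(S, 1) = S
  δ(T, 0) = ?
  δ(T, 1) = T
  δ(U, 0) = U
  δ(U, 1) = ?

From the language and accept set, identify what each state tracks — S: zero 0's seen; T: one 0 seen; U: ≥ two 0's seen.
Each missing δ(q, a) is the state matching the new tracked value after reading a.
δ(T, 0) = U; δ(U, 1) = U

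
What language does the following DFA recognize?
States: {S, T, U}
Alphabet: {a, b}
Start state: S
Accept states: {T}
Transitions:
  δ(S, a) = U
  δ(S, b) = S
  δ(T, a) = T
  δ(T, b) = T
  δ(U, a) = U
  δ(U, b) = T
Testing a few strings:
  'b' → reject
  'bb' → reject
  'bbbb' → reject
  'abb' → accept
State roles: S=no a seen yet; T=substring ab seen; U=seen a a, waiting for b
All strings over {a,b} containing the substring ab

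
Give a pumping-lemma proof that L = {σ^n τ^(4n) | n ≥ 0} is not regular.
Assume L is regular with pumping length p. Idea: pumping the σ-block breaks the 1:4 ratio.
Choose s = σ^p τ^(4p) (length 5p ≥ p). By the pumping lemma, s = xyz with |xy| ≤ p, |y| > 0, so y = σ^k with k ≥ 1. Then xy²z = σ^(p+k) τ^(4p). For this to be in L we would need 4p = 4(p+k), i.e. 4k = 0, contradicting k ≥ 1. So xy²z ∉ L.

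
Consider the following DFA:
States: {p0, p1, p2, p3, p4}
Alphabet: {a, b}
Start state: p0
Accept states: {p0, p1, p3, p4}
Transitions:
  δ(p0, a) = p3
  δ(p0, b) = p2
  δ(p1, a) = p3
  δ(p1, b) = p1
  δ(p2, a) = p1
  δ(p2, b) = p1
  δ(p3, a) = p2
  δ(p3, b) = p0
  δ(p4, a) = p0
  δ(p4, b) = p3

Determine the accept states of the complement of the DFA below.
Complement accept states = All states \ Original accept states
= {p0, p1, p2, p3, p4} \ {p0, p1, p3, p4}
{p2}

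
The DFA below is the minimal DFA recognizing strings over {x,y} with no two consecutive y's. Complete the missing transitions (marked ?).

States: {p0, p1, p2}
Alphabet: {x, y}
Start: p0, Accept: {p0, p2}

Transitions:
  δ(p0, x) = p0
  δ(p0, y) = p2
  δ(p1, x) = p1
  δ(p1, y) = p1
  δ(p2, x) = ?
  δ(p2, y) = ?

From the language and accept set, identify what each state tracks — p0: last symbol not y (ok); p1: saw yy (dead); p2: last symbol y (ok).
Each missing δ(q, a) is the state matching the new tracked value after reading a.
δ(p2, x) = p0; δ(p2, y) = p1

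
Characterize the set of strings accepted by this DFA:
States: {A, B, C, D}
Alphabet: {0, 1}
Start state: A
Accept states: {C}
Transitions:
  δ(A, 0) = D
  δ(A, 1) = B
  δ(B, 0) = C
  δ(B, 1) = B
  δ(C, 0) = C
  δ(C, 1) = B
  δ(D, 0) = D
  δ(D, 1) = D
Testing a few strings:
  '00' → reject
  '0' → reject
  '01' → reject
  '1000' → accept
State roles: A=no input read; B=started with 1, last symbol 1; C=started with 1, last symbol 0; D=started with 0 (dead)
All binary strings that start with 1 and end with 0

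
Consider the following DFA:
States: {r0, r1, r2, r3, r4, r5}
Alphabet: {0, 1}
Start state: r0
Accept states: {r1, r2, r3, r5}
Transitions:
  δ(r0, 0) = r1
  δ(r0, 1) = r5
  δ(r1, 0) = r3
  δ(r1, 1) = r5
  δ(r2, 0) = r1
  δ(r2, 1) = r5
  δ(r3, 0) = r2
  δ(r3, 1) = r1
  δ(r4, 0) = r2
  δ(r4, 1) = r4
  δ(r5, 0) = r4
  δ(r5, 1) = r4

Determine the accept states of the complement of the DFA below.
Complement accept states = All states \ Original accept states
= {r0, r1, r2, r3, r4, r5} \ {r1, r2, r3, r5}
{r0, r4}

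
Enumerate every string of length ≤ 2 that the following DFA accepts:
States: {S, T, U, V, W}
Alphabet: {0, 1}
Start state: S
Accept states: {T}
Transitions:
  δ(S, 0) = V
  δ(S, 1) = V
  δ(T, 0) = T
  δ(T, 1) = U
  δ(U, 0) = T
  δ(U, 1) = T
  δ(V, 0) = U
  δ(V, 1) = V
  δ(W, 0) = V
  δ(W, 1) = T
None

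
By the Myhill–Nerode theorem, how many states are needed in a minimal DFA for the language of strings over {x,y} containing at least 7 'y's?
By Myhill–Nerode, count the distinguishable equivalence classes: 8 classes — having seen 0, 1, …, 6, or ≥7 copies of 'y'; any two classes i < j (j ≤ 7) are distinguished by the string y^(7−j), which takes class j to 7 copies (accepted) but leaves class i below 7 (rejected).
8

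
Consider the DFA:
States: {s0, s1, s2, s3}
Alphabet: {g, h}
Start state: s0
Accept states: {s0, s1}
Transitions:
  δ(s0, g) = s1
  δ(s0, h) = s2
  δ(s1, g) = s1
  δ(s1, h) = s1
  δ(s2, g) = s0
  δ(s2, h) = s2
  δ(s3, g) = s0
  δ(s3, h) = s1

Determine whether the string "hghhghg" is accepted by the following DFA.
Processing string "hghhghg":
  s0 --h--> s2
  s2 --g--> s0
  s0 --h--> s2
  s2 --h--> s2
  s2 --g--> s0
  s0 --h--> s2
  s2 --g--> s0
Final state: s0
Accept states: {s0, s1}
Yes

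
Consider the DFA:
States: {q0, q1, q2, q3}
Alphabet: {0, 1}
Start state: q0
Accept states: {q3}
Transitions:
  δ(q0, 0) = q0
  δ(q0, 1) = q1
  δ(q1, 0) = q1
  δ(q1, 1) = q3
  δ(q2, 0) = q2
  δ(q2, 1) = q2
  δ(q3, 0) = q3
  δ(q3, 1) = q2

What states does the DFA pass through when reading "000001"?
read '0': q0 → q0
  read '0': q0 → q0
  read '0': q0 → q0
  read '0': q0 → q0
  read '0': q0 → q0
  read '1': q0 → q1
q0 -> q0 -> q0 -> q0 -> q0 -> q0 -> q1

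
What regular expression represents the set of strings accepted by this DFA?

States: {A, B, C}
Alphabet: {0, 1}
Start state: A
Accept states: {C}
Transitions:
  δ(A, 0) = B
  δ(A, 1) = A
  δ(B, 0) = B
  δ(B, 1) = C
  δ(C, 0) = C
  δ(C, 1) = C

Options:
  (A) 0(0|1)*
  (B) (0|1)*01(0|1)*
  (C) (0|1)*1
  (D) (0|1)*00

Check each option against the DFA on short strings; one disagreement eliminates an option:
  (A) 0(0|1)*: on '0' the DFA goes A → B and rejects (B ∉ Accept), but the regex matches it → eliminate
  (B) (0|1)*01(0|1)*: agrees with the DFA on every string of length ≤ 6
  (C) (0|1)*1: on '1' the DFA goes A → A and rejects (A ∉ Accept), but the regex matches it → eliminate
  (D) (0|1)*00: on '00' the DFA goes A → B → B and rejects (B ∉ Accept), but the regex matches it → eliminate
Only (B) is consistent with the DFA.
(B) (0|1)*01(0|1)*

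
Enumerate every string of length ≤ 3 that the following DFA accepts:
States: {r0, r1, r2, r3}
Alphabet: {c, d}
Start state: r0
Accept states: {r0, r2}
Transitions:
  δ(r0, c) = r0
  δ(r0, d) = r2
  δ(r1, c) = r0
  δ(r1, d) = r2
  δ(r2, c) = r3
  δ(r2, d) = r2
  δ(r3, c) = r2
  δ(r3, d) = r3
ε, c, d, cc, cd, dd, ccc, ccd, cdd, dcc, ddd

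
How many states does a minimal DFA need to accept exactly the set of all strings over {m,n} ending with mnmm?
By Myhill–Nerode, count the distinguishable equivalence classes: 5 classes — one per longest suffix of the input that is a prefix of 'mnmm' (lengths 0 through 4); only the length-4 class is accepting.
5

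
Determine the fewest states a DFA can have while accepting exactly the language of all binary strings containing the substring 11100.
By Myhill–Nerode, count the distinguishable equivalence classes: 6 classes — one per longest suffix of the input that is a prefix of '11100' (lengths 0 through 4), plus an absorbing 'already seen 11100' class.
6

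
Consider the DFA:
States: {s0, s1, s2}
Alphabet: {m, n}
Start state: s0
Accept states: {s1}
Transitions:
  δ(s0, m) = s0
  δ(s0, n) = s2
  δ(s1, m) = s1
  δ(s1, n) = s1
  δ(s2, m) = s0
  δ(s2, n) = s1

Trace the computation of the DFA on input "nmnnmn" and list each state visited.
read 'n': s0 → s2
  read 'm': s2 → s0
  read 'n': s0 → s2
  read 'n': s2 → s1
  read 'm': s1 → s1
  read 'n': s1 → s1
s0 -> s2 -> s0 -> s2 -> s1 -> s1 -> s1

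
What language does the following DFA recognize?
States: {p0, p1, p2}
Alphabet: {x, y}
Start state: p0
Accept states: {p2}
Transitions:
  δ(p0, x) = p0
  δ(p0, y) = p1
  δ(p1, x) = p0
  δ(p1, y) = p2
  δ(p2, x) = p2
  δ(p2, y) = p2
Testing a few strings:
  'xy' → reject
  'yyy' → accept
  'yxyx' → reject
  'yy' → accept
State roles: p0=no progress toward yy; p1=one trailing y; p2=substring yy seen
All strings over {x,y} containing the substring yy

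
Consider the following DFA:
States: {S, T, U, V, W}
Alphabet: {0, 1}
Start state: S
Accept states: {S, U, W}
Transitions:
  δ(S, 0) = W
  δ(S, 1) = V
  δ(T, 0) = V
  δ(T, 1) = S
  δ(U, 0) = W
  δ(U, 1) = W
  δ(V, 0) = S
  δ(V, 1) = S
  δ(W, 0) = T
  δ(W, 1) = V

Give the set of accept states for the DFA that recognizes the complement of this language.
Complement accept states = All states \ Original accept states
= {S, T, U, V, W} \ {S, U, W}
{T, V}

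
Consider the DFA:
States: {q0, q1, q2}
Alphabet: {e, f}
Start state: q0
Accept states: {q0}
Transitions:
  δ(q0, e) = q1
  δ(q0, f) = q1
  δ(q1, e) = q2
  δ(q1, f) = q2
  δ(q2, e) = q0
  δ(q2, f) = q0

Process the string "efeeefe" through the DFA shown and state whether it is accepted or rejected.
Processing string "efeeefe":
  q0 --e--> q1
  q1 --f--> q2
  q2 --e--> q0
  q0 --e--> q1
  q1 --e--> q2
  q2 --f--> q0
  q0 --e--> q1
Final state: q1
Accept states: {q0}
No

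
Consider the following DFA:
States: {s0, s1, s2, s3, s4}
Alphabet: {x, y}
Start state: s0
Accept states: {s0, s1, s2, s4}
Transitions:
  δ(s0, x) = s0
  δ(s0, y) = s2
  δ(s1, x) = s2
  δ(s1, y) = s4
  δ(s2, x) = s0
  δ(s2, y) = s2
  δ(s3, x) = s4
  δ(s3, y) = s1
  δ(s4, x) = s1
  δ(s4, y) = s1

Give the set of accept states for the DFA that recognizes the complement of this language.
Complement accept states = All states \ Original accept states
= {s0, s1, s2, s3, s4} \ {s0, s1, s2, s4}
{s3}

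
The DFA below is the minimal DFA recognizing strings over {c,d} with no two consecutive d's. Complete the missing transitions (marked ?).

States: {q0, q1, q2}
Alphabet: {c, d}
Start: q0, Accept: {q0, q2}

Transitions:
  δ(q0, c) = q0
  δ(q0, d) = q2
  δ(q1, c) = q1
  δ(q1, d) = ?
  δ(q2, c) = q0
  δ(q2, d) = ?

From the language and accept set, identify what each state tracks — q0: last symbol not d (ok); q1: saw dd (dead); q2: last symbol d (ok).
Each missing δ(q, a) is the state matching the new tracked value after reading a.
δ(q1, d) = q1; δ(q2, d) = q1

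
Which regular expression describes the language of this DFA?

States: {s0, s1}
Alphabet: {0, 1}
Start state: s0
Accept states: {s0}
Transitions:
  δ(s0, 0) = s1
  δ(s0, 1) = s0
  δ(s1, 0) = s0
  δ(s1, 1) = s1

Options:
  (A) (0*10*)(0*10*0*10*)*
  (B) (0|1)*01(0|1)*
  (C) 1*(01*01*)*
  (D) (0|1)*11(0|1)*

Check each option against the DFA on short strings; one disagreement eliminates an option:
  (A) (0*10*)(0*10*0*10*)*: on ε the DFA stays in s0 and accepts (s0 ∈ Accept), but the regex does not match it → eliminate
  (B) (0|1)*01(0|1)*: on ε the DFA stays in s0 and accepts (s0 ∈ Accept), but the regex does not match it → eliminate
  (C) 1*(01*01*)*: agrees with the DFA on every string of length ≤ 6
  (D) (0|1)*11(0|1)*: on ε the DFA stays in s0 and accepts (s0 ∈ Accept), but the regex does not match it → eliminate
Only (C) is consistent with the DFA.
(C) 1*(01*01*)*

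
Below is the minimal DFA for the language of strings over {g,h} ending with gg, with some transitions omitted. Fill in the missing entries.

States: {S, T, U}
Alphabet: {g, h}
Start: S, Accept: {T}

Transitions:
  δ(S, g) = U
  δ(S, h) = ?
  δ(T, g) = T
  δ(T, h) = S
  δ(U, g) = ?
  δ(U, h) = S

From the language and accept set, identify what each state tracks — S: last symbol not g; T: two trailing g's; U: one trailing g.
Each missing δ(q, a) is the state matching the new tracked value after reading a.
δ(S, h) = S; δ(U, g) = T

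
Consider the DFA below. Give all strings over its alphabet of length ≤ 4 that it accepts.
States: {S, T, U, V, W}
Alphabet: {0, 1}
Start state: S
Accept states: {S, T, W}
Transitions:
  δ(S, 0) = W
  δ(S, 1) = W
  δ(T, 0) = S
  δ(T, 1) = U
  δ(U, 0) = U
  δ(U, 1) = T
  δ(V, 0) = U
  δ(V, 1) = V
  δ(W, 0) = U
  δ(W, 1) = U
ε, 0, 1, 001, 011, 101, 111, 0001, 0010, 0101, 0110, 1001, 1010, 1101, 1110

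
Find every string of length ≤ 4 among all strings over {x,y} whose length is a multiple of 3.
ε, xxx, xxy, xyx, xyy, yxx, yxy, yyx, yyy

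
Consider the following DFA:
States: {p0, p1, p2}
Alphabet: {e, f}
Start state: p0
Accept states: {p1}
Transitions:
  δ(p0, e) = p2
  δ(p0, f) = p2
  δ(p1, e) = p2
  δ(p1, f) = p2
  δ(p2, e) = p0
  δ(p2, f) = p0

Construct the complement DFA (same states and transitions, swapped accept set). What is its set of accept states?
Complement accept states = All states \ Original accept states
= {p0, p1, p2} \ {p1}
{p0, p2}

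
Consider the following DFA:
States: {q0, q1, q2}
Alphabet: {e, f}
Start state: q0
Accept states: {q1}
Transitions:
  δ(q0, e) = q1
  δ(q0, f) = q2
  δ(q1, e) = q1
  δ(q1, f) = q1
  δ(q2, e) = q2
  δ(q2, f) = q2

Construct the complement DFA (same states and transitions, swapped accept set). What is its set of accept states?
Complement accept states = All states \ Original accept states
= {q0, q1, q2} \ {q1}
{q0, q2}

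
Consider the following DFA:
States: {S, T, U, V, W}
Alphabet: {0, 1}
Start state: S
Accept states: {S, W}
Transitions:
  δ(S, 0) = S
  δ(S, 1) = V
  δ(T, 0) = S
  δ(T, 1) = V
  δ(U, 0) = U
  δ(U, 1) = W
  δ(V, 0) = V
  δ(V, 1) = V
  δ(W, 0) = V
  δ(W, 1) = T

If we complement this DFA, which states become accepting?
Complement accept states = All states \ Original accept states
= {S, T, U, V, W} \ {S, W}
{T, U, V}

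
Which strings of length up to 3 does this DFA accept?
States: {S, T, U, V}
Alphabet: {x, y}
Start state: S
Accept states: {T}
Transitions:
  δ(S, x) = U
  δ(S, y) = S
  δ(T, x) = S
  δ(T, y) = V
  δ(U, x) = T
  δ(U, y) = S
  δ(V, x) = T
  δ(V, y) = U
xx, yxx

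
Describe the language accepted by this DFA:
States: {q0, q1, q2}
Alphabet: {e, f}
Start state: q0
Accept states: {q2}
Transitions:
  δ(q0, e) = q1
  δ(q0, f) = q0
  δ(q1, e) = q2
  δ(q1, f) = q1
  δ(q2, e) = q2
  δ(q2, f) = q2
Testing a few strings:
  'eee' → accept
  'ffee' → accept
  'ffff' → reject
  'e' → reject
State roles: q0=zero e's seen; q1=one e seen; q2=≥ two e's seen
All strings over {e,f} containing at least two e's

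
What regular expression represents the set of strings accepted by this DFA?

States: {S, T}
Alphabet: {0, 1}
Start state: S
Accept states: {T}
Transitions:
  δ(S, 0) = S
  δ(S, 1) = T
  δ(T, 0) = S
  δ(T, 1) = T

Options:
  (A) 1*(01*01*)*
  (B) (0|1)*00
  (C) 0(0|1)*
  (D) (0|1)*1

Check each option against the DFA on short strings; one disagreement eliminates an option:
  (A) 1*(01*01*)*: on ε the DFA stays in S and rejects (S ∉ Accept), but the regex matches it → eliminate
  (B) (0|1)*00: on '1' the DFA goes S → T and accepts (T ∈ Accept), but the regex does not match it → eliminate
  (C) 0(0|1)*: on '0' the DFA goes S → S and rejects (S ∉ Accept), but the regex matches it → eliminate
  (D) (0|1)*1: agrees with the DFA on every string of length ≤ 6
Only (D) is consistent with the DFA.
(D) (0|1)*1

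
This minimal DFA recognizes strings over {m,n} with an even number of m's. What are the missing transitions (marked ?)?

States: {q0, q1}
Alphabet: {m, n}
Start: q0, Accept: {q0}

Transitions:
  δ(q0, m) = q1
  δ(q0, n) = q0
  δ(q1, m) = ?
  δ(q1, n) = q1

From the language and accept set, identify what each state tracks — q0: even number of m's so far; q1: odd number of m's so far.
Each missing δ(q, a) is the state matching the new tracked value after reading a.
δ(q1, m) = q0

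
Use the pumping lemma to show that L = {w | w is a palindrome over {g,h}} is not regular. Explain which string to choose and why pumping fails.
Assume L is regular with pumping length p. Idea: pumping the leading g-block breaks the symmetry.
Choose s = g^p h g^p (a palindrome of length 2p+1 ≥ p). By the pumping lemma, s = xyz with |xy| ≤ p, |y| > 0, so y = g^k with k > 0 (xy lies entirely in the first g^p). Then xy²z = g^(p+k) h g^p, which is not a palindrome since p+k ≠ p.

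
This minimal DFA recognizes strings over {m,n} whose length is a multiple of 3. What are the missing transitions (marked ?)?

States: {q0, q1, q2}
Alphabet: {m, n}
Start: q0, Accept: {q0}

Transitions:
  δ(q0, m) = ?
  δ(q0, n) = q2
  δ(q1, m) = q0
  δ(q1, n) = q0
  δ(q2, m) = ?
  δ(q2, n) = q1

From the language and accept set, identify what each state tracks — q0: length ≡ 0 (mod 3); q1: length ≡ 2 (mod 3); q2: length ≡ 1 (mod 3).
Each missing δ(q, a) is the state matching the new tracked value after reading a.
δ(q0, m) = q2; δ(q2, m) = q1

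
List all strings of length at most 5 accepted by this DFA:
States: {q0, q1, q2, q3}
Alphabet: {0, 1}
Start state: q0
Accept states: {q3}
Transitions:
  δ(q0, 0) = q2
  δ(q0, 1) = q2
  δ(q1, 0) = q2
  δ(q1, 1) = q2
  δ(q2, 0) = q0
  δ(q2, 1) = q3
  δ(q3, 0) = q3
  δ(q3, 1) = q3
01, 11, 010, 011, 110, 111, 0001, 0011, 0100, 0101, 0110, 0111, 1001, 1011, 1100, 1101, 1110, 1111, 00010, 00011, 00110, 00111, 01000, 01001, 01010, 01011, 01100, 01101, 01110, 01111, 10010, 10011, 10110, 10111, 11000, 11001, 11010, 11011, 11100, 11101, 11110, 11111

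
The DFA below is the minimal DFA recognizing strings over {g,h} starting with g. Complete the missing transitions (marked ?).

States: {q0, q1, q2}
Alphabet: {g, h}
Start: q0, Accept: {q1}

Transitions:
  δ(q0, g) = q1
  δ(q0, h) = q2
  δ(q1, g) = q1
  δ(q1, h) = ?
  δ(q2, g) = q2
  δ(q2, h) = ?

From the language and accept set, identify what each state tracks — q0: no input read; q1: started with g; q2: started with h (dead).
Each missing δ(q, a) is the state matching the new tracked value after reading a.
δ(q1, h) = q1; δ(q2, h) = q2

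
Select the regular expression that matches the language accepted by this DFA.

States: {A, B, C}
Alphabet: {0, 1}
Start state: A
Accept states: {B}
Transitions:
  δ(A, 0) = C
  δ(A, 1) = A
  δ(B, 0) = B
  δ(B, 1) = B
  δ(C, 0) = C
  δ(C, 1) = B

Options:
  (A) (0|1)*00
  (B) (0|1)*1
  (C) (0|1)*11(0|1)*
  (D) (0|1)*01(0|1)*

Check each option against the DFA on short strings; one disagreement eliminates an option:
  (A) (0|1)*00: on '00' the DFA goes A → C → C and rejects (C ∉ Accept), but the regex matches it → eliminate
  (B) (0|1)*1: on '1' the DFA goes A → A and rejects (A ∉ Accept), but the regex matches it → eliminate
  (C) (0|1)*11(0|1)*: on '01' the DFA goes A → C → B and accepts (B ∈ Accept), but the regex does not match it → eliminate
  (D) (0|1)*01(0|1)*: agrees with the DFA on every string of length ≤ 6
Only (D) is consistent with the DFA.
(D) (0|1)*01(0|1)*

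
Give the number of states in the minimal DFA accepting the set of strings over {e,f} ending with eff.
By Myhill–Nerode, count the distinguishable equivalence classes: 4 classes — one per longest suffix of the input that is a prefix of 'eff' (lengths 0 through 3); only the length-3 class is accepting.
4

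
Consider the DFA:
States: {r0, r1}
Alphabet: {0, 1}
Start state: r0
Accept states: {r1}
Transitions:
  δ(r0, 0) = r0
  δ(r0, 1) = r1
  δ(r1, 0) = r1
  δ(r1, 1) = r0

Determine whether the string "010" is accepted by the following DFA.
Processing string "010":
  r0 --0--> r0
  r0 --1--> r1
  r1 --0--> r1
Final state: r1
Accept states: {r1}
Yes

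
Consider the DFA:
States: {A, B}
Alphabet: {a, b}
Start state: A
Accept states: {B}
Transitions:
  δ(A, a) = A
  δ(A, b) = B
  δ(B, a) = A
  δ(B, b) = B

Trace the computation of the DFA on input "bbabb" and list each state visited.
read 'b': A → B
  read 'b': B → B
  read 'a': B → A
  read 'b': A → B
  read 'b': B → B
A -> B -> B -> A -> B -> B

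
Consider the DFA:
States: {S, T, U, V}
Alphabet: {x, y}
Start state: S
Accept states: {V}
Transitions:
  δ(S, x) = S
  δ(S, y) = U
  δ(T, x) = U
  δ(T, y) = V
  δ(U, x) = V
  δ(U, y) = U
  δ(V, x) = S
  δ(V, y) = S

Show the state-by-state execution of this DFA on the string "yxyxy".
read 'y': S → U
  read 'x': U → V
  read 'y': V → S
  read 'x': S → S
  read 'y': S → U
S -> U -> V -> S -> S -> U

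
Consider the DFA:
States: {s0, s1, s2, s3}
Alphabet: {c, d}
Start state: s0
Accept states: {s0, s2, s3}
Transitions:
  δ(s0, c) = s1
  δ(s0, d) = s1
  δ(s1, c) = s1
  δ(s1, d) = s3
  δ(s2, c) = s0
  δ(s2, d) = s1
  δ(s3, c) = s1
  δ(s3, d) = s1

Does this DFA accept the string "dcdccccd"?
Processing string "dcdccccd":
  s0 --d--> s1
  s1 --c--> s1
  s1 --d--> s3
  s3 --c--> s1
  s1 --c--> s1
  s1 --c--> s1
  s1 --c--> s1
  s1 --d--> s3
Final state: s3
Accept states: {s0, s2, s3}
Yes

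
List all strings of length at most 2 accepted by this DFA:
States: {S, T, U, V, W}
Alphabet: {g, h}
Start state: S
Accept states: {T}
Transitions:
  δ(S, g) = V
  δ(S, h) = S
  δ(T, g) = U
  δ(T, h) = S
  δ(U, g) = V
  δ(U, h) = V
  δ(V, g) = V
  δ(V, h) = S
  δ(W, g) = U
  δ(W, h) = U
None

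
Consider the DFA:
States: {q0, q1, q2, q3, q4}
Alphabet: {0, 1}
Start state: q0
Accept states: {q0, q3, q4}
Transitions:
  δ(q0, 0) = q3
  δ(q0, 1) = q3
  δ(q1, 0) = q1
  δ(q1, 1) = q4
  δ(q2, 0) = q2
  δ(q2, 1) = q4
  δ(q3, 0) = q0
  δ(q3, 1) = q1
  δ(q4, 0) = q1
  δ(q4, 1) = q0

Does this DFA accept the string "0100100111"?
Processing string "0100100111":
  q0 --0--> q3
  q3 --1--> q1
  q1 --0--> q1
  q1 --0--> q1
  q1 --1--> q4
  q4 --0--> q1
  q1 --0--> q1
  q1 --1--> q4
  q4 --1--> q0
  q0 --1--> q3
Final state: q3
Accept states: {q0, q3, q4}
Yes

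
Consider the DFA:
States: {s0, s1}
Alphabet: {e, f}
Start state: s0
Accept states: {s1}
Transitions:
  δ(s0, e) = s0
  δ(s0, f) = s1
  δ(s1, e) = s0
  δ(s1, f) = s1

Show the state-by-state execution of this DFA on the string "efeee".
read 'e': s0 → s0
  read 'f': s0 → s1
  read 'e': s1 → s0
  read 'e': s0 → s0
  read 'e': s0 → s0
s0 -> s0 -> s1 -> s0 -> s0 -> s0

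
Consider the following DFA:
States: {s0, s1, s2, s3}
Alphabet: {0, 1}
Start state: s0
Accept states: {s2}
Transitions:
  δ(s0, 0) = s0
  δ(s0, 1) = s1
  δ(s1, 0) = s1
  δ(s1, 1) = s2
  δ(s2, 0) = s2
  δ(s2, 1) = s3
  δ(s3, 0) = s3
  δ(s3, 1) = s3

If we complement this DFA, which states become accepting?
Complement accept states = All states \ Original accept states
= {s0, s1, s2, s3} \ {s2}
{s0, s1, s3}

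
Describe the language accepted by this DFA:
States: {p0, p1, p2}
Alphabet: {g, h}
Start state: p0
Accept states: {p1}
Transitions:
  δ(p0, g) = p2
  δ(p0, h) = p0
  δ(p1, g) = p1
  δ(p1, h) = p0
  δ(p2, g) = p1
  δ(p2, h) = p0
Testing a few strings:
  'h' → reject
  'g' → reject
  'gh' → reject
  'gggh' → reject
State roles: p0=last symbol not g; p1=two trailing g's; p2=one trailing g
All strings over {g,h} ending with gg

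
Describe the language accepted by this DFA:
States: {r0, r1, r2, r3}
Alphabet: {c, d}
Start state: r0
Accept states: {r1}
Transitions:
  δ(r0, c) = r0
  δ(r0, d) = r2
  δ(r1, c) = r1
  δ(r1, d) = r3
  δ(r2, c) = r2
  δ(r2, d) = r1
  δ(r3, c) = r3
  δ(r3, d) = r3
Testing a few strings:
  'dddc' → reject
  'ddc' → accept
  'ccc' → reject
  'cddc' → accept
State roles: r0=zero d's; r1=two d's; r2=one d; r3=≥ three d's (dead)
All strings over {c,d} containing exactly two d's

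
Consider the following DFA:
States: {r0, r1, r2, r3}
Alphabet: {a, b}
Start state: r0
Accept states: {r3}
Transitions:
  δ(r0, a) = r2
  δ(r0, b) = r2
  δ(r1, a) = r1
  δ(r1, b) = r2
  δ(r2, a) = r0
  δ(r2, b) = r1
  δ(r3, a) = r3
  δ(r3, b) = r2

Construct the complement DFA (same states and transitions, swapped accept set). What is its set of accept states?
Complement accept states = All states \ Original accept states
= {r0, r1, r2, r3} \ {r3}
{r0, r1, r2}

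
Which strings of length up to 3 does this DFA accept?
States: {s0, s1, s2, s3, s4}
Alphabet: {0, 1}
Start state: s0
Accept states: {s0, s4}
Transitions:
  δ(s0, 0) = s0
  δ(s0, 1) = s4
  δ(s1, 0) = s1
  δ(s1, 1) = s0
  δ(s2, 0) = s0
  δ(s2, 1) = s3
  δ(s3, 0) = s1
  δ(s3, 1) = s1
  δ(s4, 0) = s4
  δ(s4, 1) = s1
ε, 0, 1, 00, 01, 10, 000, 001, 010, 100, 111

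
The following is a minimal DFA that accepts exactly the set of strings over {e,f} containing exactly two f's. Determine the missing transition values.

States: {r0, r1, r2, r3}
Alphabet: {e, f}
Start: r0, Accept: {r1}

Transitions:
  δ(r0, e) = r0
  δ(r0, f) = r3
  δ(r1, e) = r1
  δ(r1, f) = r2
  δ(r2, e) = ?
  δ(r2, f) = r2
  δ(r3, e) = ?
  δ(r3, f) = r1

From the language and accept set, identify what each state tracks — r0: zero f's; r1: two f's; r2: ≥ three f's (dead); r3: one f.
Each missing δ(q, a) is the state matching the new tracked value after reading a.
δ(r2, e) = r2; δ(r3, e) = r3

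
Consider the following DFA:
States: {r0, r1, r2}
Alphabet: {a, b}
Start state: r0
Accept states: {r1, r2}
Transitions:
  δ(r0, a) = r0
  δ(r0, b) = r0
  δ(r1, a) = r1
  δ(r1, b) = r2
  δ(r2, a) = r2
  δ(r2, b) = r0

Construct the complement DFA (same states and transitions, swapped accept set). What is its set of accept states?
Complement accept states = All states \ Original accept states
= {r0, r1, r2} \ {r1, r2}
{r0}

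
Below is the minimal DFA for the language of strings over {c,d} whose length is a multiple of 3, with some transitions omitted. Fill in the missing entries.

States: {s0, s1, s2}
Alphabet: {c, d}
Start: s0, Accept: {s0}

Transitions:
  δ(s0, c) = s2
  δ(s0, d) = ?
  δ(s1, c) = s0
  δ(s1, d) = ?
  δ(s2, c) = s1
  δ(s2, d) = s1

From the language and accept set, identify what each state tracks — s0: length ≡ 0 (mod 3); s1: length ≡ 2 (mod 3); s2: length ≡ 1 (mod 3).
Each missing δ(q, a) is the state matching the new tracked value after reading a.
δ(s0, d) = s2; δ(s1, d) = s0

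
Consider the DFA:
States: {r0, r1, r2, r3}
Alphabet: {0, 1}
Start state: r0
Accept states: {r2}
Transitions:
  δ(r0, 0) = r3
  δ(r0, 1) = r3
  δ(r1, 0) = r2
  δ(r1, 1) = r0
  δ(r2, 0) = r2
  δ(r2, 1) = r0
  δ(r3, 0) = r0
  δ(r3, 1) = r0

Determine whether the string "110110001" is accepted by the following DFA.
Processing string "110110001":
  r0 --1--> r3
  r3 --1--> r0
  r0 --0--> r3
  r3 --1--> r0
  r0 --1--> r3
  r3 --0--> r0
  r0 --0--> r3
  r3 --0--> r0
  r0 --1--> r3
Final state: r3
Accept states: {r2}
No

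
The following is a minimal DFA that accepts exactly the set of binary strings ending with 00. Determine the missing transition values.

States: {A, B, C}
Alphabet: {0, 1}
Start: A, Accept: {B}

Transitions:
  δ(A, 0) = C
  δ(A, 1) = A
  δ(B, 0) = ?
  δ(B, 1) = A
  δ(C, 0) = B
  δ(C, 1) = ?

From the language and accept set, identify what each state tracks — A: last symbol not 0; B: two trailing 0's; C: one trailing 0.
Each missing δ(q, a) is the state matching the new tracked value after reading a.
δ(B, 0) = B; δ(C, 1) = A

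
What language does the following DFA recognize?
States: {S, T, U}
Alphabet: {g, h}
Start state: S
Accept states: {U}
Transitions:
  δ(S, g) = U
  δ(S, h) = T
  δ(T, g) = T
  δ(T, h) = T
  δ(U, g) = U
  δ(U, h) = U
Testing a few strings:
  'hg' → reject
  'g' → accept
  'hhh' → reject
  'ggh' → accept
State roles: S=no input read; T=started with h (dead); U=started with g
All strings over {g,h} starting with g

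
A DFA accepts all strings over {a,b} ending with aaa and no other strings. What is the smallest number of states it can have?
By Myhill–Nerode, count the distinguishable equivalence classes: 4 classes — one per longest suffix of the input that is a prefix of 'aaa' (lengths 0 through 3); only the length-3 class is accepting.
4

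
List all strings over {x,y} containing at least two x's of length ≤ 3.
xx, xxx, xxy, xyx, yxx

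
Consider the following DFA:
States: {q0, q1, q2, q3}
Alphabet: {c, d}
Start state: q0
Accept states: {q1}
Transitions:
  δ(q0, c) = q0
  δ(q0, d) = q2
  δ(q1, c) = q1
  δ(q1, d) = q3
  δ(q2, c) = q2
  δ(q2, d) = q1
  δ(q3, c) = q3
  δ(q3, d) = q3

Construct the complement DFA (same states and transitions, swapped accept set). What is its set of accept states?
Complement accept states = All states \ Original accept states
= {q0, q1, q2, q3} \ {q1}
{q0, q2, q3}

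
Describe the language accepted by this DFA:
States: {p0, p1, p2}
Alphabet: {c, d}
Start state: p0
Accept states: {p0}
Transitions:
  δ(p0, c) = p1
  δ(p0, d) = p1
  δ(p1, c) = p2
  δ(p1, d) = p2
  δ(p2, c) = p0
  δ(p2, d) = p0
Testing a few strings:
  'dcdc' → reject
  'ddc' → accept
  'd' → reject
  'cdc' → accept
State roles: p0=length ≡ 0 (mod 3); p1=length ≡ 1 (mod 3); p2=length ≡ 2 (mod 3)
All strings over {c,d} whose length is a multiple of 3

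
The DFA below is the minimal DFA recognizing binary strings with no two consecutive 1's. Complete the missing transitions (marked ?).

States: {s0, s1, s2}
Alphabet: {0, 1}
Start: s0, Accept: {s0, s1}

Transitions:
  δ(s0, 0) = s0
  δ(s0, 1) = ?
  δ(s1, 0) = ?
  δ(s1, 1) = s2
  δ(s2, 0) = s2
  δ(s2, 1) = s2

From the language and accept set, identify what each state tracks — s0: last symbol not 1 (ok); s1: last symbol 1 (ok); s2: saw 11 (dead).
Each missing δ(q, a) is the state matching the new tracked value after reading a.
δ(s0, 1) = s1; δ(s1, 0) = s0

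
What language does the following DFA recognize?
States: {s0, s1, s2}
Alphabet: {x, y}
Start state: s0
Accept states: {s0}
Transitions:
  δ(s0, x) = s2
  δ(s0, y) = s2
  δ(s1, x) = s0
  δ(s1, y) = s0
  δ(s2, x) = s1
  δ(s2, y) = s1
Testing a few strings:
  'yy' → reject
  'xxyy' → reject
  'x' → reject
  'y' → reject
State roles: s0=length ≡ 0 (mod 3); s1=length ≡ 2 (mod 3); s2=length ≡ 1 (mod 3)
All strings over {x,y} whose length is a multiple of 3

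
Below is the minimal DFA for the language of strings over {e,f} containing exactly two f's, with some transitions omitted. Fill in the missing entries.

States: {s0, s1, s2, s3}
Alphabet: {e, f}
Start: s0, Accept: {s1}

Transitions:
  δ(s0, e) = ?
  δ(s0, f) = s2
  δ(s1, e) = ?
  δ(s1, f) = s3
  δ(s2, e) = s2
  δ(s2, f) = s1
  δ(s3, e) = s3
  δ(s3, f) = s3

From the language and accept set, identify what each state tracks — s0: zero f's; s1: two f's; s2: one f; s3: ≥ three f's (dead).
Each missing δ(q, a) is the state matching the new tracked value after reading a.
δ(s0, e) = s0; δ(s1, e) = s1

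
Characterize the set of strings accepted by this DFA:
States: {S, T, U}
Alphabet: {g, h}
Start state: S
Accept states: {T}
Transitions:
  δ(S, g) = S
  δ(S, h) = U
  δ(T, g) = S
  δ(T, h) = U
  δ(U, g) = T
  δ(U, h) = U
Testing a few strings:
  'hgg' → reject
  'h' → reject
  'hhh' → reject
  'g' → reject
State roles: S=no suffix match; T=suffix is hg; U=one trailing h
All strings over {g,h} ending with hg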